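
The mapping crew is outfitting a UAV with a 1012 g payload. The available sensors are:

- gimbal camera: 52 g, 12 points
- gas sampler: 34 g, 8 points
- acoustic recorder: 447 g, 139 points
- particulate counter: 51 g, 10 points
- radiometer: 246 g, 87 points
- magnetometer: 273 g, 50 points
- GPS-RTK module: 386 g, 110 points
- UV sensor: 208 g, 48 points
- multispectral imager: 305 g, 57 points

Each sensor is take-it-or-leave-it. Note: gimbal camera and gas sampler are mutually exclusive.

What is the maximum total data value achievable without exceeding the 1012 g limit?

296

Gimbal camera + acoustic recorder + particulate counter + radiometer + UV sensor uses 1004 of the 1012 g and totals 296.
An exhaustive check of the 512 subsets confirms 296.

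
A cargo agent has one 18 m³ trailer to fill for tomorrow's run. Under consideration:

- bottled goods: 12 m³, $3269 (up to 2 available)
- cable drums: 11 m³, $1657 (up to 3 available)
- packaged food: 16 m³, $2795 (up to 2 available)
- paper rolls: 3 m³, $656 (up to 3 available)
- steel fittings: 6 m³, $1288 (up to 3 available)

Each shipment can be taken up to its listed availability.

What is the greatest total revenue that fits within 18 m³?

By revenue per m³: bottled goods 272.42, paper rolls 218.67, steel fittings 214.67, packaged food 174.69 lead.
The ratio ordering already packs tightly: bottled goods + 2×paper rolls, 18 m³, 4581.
No other feasible combination exceeds 4581.

4581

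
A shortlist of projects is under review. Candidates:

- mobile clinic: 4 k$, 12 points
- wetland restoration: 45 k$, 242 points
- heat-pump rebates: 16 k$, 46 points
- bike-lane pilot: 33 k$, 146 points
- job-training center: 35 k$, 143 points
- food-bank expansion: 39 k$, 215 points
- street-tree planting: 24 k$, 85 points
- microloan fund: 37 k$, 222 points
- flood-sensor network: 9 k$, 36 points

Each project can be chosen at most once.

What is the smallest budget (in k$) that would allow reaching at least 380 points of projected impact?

Need the lightest bundle worth ≥ 380.
mobile clinic + bike-lane pilot + microloan fund reaches 380 using 74 k$.
No combination under 74 k$ hits 380.

74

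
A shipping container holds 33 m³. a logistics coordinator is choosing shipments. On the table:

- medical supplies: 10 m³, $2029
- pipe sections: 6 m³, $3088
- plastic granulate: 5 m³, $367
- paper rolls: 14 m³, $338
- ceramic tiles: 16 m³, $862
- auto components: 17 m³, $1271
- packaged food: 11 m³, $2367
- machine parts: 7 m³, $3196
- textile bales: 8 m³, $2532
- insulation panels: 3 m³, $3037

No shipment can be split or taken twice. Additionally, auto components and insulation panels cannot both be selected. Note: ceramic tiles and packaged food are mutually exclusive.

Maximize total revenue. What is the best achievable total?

Best packing: pipe sections + plastic granulate + machine parts + textile bales + insulation panels — 29 m³, 12220 total.

12220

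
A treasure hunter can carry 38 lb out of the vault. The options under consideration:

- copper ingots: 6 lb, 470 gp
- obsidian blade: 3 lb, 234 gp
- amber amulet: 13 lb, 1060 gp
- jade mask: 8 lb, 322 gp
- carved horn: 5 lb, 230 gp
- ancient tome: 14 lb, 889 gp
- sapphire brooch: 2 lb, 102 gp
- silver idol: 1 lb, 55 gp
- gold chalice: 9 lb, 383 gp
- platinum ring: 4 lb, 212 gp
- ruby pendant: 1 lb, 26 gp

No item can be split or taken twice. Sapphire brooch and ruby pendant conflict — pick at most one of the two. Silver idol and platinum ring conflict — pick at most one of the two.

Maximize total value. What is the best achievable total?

2755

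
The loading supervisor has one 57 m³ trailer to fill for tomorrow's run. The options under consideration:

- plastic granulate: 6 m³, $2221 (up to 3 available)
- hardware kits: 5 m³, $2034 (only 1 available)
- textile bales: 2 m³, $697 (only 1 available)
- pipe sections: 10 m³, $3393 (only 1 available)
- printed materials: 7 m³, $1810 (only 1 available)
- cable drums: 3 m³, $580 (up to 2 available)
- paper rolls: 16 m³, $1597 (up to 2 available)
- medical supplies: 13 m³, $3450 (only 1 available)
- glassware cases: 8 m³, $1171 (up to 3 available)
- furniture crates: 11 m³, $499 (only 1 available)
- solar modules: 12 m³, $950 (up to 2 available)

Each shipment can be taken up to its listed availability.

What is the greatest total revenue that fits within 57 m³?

The ratio ordering already packs tightly: 3×plastic granulate + hardware kits + textile bales + pipe sections + printed materials + medical supplies, 55 m³, 18047.
Nothing else within 57 m³ beats 18047.

18047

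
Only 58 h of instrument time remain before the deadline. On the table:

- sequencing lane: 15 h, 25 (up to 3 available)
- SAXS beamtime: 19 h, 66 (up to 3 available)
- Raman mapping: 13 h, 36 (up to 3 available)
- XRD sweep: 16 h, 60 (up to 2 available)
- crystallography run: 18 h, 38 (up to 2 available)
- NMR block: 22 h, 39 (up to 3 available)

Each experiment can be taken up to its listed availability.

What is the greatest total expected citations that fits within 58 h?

Ranking by ratio (expected citations/h): XRD sweep 3.75, SAXS beamtime 3.47, Raman mapping 2.77, crystallography run 2.11.
Taking the top-ratio experiments first gives SAXS beamtime + 2×XRD sweep for 186 (51 h).
Replace 2×XRD sweep with 2×SAXS beamtime: the trade gains 12 net, giving 198 at 57 h.
Nothing else within 58 h beats 198.

198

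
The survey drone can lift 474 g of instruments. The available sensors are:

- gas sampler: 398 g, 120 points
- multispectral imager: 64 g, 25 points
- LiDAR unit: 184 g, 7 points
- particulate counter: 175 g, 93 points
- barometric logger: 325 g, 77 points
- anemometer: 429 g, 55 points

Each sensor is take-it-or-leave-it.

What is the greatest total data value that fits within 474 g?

A density-first pass picks multispectral imager + LiDAR unit + particulate counter — 125 at 423 g.
Replace LiDAR unit and particulate counter with gas sampler: the trade gains 20 net, giving 145 at 462 g.
Runner-up multispectral imager + LiDAR unit + particulate counter tops out at 125.

145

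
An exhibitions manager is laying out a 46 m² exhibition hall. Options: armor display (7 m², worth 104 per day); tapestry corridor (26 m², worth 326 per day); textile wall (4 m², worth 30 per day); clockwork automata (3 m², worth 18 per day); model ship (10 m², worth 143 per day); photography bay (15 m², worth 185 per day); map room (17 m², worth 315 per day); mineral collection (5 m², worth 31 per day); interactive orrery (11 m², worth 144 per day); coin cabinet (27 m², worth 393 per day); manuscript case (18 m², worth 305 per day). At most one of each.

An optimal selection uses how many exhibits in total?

3

Optimal total is 764.
For example map room + interactive orrery + manuscript case achieves it, using 46 m².
Any selection reaching 764 contains exactly 3 exhibits.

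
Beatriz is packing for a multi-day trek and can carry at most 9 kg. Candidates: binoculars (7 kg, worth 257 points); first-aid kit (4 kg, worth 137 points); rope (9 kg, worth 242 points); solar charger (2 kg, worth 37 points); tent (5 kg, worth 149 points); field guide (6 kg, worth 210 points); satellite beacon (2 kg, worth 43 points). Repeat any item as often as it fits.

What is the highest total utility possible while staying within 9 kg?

300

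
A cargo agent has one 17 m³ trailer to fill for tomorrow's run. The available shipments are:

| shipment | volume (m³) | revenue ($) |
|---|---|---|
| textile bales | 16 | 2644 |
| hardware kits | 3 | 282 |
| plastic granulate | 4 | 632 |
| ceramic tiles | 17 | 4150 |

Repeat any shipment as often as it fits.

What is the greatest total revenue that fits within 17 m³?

4150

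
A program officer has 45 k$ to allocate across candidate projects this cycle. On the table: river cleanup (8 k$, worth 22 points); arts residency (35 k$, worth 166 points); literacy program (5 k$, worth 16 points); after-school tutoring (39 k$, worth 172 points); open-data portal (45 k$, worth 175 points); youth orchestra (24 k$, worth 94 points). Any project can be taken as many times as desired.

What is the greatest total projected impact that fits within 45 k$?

Taking arts residency + 2×literacy program: 45 k$ used, 198 in projected impact.
Every other selection either busts 45 k$ or fails to beat 198.

198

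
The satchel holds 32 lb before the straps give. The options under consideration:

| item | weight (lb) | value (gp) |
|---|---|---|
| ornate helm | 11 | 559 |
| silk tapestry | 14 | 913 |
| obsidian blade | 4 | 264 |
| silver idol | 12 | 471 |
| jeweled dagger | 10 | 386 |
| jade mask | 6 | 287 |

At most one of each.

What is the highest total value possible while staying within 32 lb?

1759

Density check — obsidian blade 66.00, silk tapestry 65.21, ornate helm 50.82 are the best per lb.
The ratio heuristic lands on ornate helm + silk tapestry + obsidian blade (1736) but leaves 3 lb idle.
The 4 lb tied up in obsidian blade is better spent on jade mask — total rises to 1759 (31 lb).
Next best is ornate helm + silk tapestry + obsidian blade at 1736 (29 lb) — short by 23.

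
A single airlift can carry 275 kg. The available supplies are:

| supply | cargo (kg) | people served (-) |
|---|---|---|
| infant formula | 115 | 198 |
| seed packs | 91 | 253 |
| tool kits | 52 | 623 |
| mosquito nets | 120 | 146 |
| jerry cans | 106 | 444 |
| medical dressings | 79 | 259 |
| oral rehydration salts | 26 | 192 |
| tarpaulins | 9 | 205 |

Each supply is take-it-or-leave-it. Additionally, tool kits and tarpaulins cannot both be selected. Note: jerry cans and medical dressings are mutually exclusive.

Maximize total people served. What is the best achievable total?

Taking seed packs + tool kits + jerry cans + oral rehydration salts: 275 kg used, 1512 in people served.

1512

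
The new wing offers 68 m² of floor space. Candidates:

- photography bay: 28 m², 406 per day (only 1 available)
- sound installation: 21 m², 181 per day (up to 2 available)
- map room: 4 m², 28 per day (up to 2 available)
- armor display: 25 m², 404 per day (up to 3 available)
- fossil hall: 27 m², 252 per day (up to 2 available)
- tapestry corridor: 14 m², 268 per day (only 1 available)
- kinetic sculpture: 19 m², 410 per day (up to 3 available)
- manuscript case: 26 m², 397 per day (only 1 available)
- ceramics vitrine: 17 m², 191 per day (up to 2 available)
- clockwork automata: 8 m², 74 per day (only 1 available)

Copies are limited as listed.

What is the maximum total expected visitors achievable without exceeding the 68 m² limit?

By expected visitors per m²: kinetic sculpture 21.58, tapestry corridor 19.14, armor display 16.16, manuscript case 15.27 lead.
3×kinetic sculpture + clockwork automata uses 65 of the 68 m² and totals 1304.

1304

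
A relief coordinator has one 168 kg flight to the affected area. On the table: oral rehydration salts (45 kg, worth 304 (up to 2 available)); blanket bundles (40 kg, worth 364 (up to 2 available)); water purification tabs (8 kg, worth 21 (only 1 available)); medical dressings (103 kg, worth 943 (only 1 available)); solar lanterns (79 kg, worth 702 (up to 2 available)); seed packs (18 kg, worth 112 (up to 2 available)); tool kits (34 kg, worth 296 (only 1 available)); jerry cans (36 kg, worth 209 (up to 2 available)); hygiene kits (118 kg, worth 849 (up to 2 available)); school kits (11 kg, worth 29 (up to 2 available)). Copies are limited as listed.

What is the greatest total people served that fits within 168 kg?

1451

Ranking by ratio (people served/kg): medical dressings 9.16, blanket bundles 9.10, solar lanterns 8.89, tool kits 8.71.
A density-first pass picks blanket bundles + medical dressings + seed packs — 1419 at 161 kg.
A better packing is 2×blanket bundles + water purification tabs + solar lanterns: 167 kg, total 1451.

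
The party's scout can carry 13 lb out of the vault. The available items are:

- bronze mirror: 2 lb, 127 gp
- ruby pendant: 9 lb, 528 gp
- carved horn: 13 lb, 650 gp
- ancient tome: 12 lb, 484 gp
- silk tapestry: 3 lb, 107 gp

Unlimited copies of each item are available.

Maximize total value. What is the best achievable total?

782

A density-first pass picks 6×bronze mirror — 762 at 12 lb.
Replace 4×bronze mirror with ruby pendant: the trade gains 20 net, giving 782 at 13 lb.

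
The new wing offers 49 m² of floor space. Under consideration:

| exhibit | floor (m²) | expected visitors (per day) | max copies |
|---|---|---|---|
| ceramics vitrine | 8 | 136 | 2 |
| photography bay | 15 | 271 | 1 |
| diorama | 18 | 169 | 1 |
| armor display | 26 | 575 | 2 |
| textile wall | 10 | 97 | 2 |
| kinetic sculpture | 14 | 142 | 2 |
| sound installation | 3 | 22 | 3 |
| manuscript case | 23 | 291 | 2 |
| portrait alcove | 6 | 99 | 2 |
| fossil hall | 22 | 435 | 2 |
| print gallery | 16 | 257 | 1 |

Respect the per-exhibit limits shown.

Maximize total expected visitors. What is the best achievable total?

1010

Armor display + fossil hall uses 48 of the 49 m² and totals 1010.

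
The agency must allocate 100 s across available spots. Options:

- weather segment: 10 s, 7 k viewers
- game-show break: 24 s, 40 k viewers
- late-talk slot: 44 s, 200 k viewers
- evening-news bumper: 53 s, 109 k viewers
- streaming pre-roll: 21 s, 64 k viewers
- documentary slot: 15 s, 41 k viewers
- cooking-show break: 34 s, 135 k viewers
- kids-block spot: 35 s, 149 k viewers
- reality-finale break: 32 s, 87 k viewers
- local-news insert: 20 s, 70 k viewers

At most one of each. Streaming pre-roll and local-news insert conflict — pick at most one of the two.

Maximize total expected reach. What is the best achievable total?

419

By expected reach per s: late-talk slot 4.55, kids-block spot 4.26, cooking-show break 3.97, local-news insert 3.50 lead.
Late-talk slot + kids-block spot + local-news insert uses 99 of the 100 s and totals 419.
An exhaustive check of the 1024 subsets confirms 419.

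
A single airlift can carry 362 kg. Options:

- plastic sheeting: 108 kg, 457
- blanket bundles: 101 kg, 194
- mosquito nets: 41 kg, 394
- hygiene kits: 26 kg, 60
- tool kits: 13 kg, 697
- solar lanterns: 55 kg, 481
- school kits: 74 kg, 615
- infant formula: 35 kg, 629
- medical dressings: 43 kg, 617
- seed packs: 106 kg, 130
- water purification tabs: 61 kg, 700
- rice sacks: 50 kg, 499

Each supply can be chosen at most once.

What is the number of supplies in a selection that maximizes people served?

8

The maximum people served within 362 kg is 4298.
hygiene kits + tool kits + solar lanterns + school kits + infant formula + medical dressings + water purification tabs + rice sacks hits 4298 at 357 kg.
All optima have 8 supplies.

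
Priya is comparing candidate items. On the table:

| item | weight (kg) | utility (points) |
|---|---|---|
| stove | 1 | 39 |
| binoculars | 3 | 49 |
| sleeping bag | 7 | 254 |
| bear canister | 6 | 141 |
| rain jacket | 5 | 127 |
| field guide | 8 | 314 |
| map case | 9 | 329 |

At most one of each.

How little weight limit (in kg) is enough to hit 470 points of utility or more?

14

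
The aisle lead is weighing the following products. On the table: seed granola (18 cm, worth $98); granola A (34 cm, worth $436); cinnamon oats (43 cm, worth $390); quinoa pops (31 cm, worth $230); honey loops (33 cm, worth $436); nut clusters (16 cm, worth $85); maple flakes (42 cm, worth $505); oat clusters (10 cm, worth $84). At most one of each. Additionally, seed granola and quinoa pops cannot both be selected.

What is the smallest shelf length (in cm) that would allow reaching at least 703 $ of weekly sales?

67

Minimise cm subject to total weekly sales ≥ 703.
Taking granola A + honey loops gives 872 (≥ 703) for 67 cm.
Any bundle with less than 67 cm falls short of 703.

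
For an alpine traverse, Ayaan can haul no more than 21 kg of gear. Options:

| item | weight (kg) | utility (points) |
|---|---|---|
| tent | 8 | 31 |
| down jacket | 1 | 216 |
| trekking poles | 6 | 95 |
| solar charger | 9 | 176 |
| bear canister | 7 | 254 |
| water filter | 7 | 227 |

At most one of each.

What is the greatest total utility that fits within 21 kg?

792

The ratio ordering already packs tightly: down jacket + trekking poles + bear canister + water filter, 21 kg, 792.
That's the maximum — no swap from here does better than 792.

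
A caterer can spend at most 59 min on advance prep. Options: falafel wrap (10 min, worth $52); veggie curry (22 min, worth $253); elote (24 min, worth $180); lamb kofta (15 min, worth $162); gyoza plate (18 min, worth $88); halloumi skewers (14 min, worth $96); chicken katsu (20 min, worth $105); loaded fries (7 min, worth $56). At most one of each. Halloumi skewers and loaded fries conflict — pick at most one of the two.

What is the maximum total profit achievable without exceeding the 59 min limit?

Taking falafel wrap + veggie curry + lamb kofta + loaded fries: 54 min used, 523 in profit.

523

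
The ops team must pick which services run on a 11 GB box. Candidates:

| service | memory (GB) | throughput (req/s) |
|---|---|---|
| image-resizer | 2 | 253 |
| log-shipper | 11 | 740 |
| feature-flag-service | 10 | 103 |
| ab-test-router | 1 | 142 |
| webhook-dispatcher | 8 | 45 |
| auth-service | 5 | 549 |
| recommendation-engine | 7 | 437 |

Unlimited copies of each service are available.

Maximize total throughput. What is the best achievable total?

1562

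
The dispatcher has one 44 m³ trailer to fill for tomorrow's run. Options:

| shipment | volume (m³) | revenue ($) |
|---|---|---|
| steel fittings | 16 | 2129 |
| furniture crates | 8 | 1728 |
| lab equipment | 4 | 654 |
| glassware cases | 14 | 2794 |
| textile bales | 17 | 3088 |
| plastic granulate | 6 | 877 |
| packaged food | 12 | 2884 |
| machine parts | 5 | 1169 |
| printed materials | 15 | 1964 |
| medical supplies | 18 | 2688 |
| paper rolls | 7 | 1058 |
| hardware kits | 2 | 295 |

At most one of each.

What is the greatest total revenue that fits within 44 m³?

9229

Taking furniture crates + lab equipment + glassware cases + packaged food + machine parts: 43 m³ used, 9229 in revenue.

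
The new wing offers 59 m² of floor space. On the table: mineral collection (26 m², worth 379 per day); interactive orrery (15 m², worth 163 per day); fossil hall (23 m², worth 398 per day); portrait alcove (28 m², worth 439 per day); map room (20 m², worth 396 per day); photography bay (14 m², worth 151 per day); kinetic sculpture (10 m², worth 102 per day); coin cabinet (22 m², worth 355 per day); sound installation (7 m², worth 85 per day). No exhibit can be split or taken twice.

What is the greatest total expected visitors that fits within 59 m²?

957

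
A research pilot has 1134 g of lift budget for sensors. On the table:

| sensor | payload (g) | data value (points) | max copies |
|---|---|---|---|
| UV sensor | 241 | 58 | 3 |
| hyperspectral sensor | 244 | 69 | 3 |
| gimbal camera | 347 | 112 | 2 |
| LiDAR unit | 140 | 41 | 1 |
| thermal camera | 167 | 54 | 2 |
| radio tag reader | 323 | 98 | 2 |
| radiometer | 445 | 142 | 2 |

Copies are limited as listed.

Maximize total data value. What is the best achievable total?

362

Greedy by ratio would take 2×gimbal camera + 2×thermal camera: 1028 g used, total 332.
Replace gimbal camera with radiometer: the trade gains 30 net, giving 362 at 1126 g.
Every other selection either busts 1134 g or exceeds an availability limit or fails to beat 362.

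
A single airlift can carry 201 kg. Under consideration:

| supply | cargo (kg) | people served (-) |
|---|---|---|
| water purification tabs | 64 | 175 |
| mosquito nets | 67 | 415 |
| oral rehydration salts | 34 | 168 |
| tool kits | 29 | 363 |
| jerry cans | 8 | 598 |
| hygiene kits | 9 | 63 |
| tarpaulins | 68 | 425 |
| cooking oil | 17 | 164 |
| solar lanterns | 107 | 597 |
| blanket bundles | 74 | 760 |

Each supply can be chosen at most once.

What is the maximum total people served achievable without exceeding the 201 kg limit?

2310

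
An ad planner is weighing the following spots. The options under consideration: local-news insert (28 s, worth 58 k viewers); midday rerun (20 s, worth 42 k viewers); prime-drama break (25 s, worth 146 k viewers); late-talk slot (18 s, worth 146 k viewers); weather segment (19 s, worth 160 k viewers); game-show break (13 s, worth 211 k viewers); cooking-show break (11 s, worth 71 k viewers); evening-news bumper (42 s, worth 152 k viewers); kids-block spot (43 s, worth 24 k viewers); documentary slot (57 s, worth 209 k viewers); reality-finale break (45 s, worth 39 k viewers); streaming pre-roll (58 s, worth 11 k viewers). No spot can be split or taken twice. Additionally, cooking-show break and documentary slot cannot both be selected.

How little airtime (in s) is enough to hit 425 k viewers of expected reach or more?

42

Look for the lowest-airtime combination reaching 425.
late-talk slot + game-show break + cooking-show break reaches 428 using 42 s.
Below 42 s the best achievable stays under 425.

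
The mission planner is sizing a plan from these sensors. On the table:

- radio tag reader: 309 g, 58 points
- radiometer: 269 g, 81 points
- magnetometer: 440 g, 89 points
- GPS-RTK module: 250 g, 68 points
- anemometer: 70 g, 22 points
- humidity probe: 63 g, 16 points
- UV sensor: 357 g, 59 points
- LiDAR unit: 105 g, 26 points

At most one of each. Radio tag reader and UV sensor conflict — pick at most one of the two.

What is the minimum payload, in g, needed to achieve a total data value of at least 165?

582

Need the lightest bundle worth ≥ 165.
Taking radiometer + GPS-RTK module + humidity probe gives 165 (≥ 165) for 582 g.
Any bundle with less than 582 g falls short of 165.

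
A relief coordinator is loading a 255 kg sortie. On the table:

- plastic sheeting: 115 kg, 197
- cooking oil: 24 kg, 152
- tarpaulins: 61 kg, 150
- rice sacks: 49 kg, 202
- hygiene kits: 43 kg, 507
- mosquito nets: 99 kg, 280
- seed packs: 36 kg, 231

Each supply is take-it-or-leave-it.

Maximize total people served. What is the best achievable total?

1372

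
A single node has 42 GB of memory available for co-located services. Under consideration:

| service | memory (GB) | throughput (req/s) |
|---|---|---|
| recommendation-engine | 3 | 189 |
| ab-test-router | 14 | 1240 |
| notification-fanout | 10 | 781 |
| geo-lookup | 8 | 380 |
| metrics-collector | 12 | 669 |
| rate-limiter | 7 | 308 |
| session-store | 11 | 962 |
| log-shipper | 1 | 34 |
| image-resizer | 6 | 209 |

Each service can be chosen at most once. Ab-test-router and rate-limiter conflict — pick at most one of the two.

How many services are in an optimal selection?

Optimal total is 3226.
For example ab-test-router + notification-fanout + session-store + log-shipper + image-resizer achieves it, using 42 GB.
Every optimal selection uses 5 services.

5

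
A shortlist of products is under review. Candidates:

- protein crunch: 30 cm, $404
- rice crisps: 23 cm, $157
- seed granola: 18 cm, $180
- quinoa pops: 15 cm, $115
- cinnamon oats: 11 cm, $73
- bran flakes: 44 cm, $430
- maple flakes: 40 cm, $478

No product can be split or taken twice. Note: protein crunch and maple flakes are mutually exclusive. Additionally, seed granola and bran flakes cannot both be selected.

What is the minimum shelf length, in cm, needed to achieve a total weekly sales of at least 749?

Need the lightest bundle worth ≥ 749.
seed granola + quinoa pops + maple flakes: 773 weekly sales at 73 cm.
No combination under 73 cm hits 749.

73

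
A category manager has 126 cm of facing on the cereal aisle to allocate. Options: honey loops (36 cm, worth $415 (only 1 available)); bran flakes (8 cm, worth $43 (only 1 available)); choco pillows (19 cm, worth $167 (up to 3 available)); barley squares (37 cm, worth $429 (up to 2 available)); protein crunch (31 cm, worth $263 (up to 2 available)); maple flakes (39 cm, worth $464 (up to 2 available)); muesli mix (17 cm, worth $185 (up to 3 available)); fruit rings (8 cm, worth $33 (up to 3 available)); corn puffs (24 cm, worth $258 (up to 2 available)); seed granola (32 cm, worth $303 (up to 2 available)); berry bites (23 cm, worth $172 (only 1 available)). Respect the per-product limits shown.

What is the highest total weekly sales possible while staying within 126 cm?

1444

Taking the top-ratio products first gives bran flakes + barley squares + 2×maple flakes for 1400 (123 cm).
The 45 cm tied up in bran flakes and barley squares is better spent on 2×corn puffs — total rises to 1444 (126 cm).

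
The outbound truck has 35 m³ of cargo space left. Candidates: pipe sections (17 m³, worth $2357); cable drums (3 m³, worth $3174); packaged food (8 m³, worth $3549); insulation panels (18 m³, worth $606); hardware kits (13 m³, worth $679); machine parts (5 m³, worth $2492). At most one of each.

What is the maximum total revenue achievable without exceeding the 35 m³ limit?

By revenue per m³: cable drums 1058.00, machine parts 498.40, packaged food 443.62 lead.
Taking pipe sections + cable drums + packaged food + machine parts: 33 m³ used, 11572 in revenue.
Next best is cable drums + packaged food + hardware kits + machine parts at 9894 (29 m³) — short by 1678.

11572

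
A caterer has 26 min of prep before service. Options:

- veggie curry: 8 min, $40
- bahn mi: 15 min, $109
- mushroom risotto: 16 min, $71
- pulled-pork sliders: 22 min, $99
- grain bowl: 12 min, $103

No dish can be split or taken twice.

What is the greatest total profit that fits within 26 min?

149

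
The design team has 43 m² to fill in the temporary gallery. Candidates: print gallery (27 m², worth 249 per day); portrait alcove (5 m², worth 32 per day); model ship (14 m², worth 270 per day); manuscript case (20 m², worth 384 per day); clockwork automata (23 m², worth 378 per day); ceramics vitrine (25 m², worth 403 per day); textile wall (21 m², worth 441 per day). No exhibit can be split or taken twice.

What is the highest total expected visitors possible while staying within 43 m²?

By expected visitors per m²: textile wall 21.00, model ship 19.29, manuscript case 19.20, clockwork automata 16.43 lead.
The ratio heuristic lands on portrait alcove + model ship + textile wall (743) but leaves 3 m² idle.
Replace portrait alcove and model ship with manuscript case: the trade gains 82 net, giving 825 at 41 m².
Runner-up manuscript case + clockwork automata tops out at 762.

825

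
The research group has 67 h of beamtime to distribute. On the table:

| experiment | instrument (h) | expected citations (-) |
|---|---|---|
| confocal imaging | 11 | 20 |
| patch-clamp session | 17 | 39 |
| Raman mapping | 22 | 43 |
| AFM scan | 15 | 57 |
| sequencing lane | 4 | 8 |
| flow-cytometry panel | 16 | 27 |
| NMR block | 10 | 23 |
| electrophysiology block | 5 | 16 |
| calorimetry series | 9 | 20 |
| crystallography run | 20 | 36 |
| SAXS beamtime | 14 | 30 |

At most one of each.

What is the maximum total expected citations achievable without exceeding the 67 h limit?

175

Ranking by ratio (expected citations/h): AFM scan 3.80, electrophysiology block 3.20, NMR block 2.30.
Greedy by ratio would take patch-clamp session + AFM scan + sequencing lane + NMR block + electrophysiology block + calorimetry series: 60 h used, total 163.
Replace sequencing lane with confocal imaging: the trade gains 12 net, giving 175 at 67 h.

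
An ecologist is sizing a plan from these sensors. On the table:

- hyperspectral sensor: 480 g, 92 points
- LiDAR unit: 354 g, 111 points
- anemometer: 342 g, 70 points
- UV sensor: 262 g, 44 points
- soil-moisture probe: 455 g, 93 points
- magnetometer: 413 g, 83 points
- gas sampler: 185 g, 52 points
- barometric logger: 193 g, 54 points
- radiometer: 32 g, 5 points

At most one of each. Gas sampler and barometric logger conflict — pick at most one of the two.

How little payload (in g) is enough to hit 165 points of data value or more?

547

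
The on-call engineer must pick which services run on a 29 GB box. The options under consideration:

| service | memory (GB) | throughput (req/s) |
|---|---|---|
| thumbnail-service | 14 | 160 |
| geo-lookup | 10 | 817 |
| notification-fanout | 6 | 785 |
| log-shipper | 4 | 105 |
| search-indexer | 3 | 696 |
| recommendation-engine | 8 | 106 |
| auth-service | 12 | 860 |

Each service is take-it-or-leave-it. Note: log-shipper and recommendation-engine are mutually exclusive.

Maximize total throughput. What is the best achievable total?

2478

A density-first pass picks geo-lookup + notification-fanout + log-shipper + search-indexer — 2403 at 23 GB.
Replace notification-fanout with auth-service: the trade gains 75 net, giving 2478 at 29 GB.
Nothing else feasible within 29 GB beats 2478.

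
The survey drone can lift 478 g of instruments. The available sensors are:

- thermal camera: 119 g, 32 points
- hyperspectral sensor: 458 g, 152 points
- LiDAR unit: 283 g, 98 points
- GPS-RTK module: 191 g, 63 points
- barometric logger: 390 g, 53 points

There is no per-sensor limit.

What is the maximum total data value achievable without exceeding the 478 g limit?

161

Best packing: LiDAR unit + GPS-RTK module — 474 g, 161 total.
Nothing else within 478 g beats 161.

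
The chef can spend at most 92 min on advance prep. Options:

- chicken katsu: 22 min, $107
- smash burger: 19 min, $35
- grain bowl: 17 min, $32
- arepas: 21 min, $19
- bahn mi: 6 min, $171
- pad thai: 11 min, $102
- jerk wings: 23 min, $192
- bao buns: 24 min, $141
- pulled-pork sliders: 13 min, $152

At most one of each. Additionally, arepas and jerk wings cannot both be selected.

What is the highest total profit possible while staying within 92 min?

763

Filling by ratio: bahn mi + pad thai + jerk wings + bao buns + pulled-pork sliders for 758, with 15 min left unused.
The 11 min tied up in pad thai is better spent on chicken katsu — total rises to 763 (88 min).
Nothing else feasible within 92 min beats 763.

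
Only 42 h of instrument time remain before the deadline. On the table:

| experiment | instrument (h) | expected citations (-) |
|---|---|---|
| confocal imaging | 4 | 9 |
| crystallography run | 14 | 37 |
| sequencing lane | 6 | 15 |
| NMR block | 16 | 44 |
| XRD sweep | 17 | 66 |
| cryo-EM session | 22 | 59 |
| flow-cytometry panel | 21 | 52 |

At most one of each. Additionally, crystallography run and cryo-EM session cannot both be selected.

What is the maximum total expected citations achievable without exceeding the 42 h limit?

127

Filling by ratio: sequencing lane + NMR block + XRD sweep for 125, with 3 h left unused.
The 16 h tied up in NMR block is better spent on confocal imaging + crystallography run — total rises to 127 (41 h).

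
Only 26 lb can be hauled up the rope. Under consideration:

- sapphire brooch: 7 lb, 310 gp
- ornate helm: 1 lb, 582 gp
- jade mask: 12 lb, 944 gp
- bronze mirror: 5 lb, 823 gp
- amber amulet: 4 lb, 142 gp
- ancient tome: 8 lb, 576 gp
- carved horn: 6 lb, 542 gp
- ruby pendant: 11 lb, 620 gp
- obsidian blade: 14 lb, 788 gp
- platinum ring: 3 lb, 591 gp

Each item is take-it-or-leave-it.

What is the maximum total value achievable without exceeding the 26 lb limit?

Taking the top-ratio items first gives ornate helm + bronze mirror + ancient tome + carved horn + platinum ring for 3114 (23 lb).
Replace ancient tome with ruby pendant: the trade gains 44 net, giving 3158 at 26 lb.
Runner-up ornate helm + bronze mirror + ancient tome + carved horn + platinum ring tops out at 3114.

3158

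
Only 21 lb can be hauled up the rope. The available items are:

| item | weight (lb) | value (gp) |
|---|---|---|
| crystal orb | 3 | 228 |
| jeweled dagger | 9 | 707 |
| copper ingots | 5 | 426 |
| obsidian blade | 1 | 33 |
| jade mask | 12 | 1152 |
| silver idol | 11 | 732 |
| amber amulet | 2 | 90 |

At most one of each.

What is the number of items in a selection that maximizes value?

2

Optimal total is 1859.
For example jeweled dagger + jade mask achieves it, using 21 lb.
All optima have 2 items.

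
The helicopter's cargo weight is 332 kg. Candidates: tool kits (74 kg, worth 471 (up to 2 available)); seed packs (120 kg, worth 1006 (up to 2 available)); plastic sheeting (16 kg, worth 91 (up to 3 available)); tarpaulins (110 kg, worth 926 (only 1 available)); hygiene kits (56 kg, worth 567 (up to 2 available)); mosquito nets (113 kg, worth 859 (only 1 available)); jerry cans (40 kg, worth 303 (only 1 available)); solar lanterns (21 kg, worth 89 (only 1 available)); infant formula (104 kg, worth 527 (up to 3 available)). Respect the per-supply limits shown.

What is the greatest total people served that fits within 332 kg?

Greedy by ratio would take 3×plastic sheeting + tarpaulins + 2×hygiene kits + jerry cans + solar lanterns: 331 kg used, total 2725.
Replace 3×plastic sheeting and hygiene kits and solar lanterns with seed packs: the trade gains 77 net, giving 2802 at 326 kg.
Nothing else within 332 kg beats 2802.

2802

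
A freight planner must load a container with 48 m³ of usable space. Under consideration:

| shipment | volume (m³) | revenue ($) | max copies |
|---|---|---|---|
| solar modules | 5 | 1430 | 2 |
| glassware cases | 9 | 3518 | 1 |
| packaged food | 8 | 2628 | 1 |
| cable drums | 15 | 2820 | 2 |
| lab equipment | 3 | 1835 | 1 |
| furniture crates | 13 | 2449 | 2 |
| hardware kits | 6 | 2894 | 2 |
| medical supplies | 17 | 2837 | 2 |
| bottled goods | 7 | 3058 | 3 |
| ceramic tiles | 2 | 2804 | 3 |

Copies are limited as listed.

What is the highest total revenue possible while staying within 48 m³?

26892

Ranking by ratio (revenue/m³): ceramic tiles 1402.00, lab equipment 611.67, hardware kits 482.33.
Greedy by ratio would take solar modules + lab equipment + 2×hardware kits + 3×bottled goods + 3×ceramic tiles: 47 m³ used, total 26639.
Dropping solar modules and lab equipment frees 8 m³; slotting in glassware cases (9 m³) lifts the total to 26892 at 48 m³.
Every other selection either busts 48 m³ or exceeds an availability limit or fails to beat 26892.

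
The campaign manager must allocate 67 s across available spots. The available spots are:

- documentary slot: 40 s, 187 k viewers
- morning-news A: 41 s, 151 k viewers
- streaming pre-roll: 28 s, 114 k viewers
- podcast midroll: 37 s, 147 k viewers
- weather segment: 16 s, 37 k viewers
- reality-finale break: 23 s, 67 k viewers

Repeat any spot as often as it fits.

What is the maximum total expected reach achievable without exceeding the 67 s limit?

261

Ranking by ratio (expected reach/s): documentary slot 4.67, streaming pre-roll 4.07, podcast midroll 3.97.
Taking the top-ratio spots first gives documentary slot + reality-finale break for 254 (63 s).
Dropping documentary slot and reality-finale break frees 63 s; slotting in streaming pre-roll + podcast midroll (65 s) lifts the total to 261 at 65 s.
That's the maximum — no swap from here does better than 261.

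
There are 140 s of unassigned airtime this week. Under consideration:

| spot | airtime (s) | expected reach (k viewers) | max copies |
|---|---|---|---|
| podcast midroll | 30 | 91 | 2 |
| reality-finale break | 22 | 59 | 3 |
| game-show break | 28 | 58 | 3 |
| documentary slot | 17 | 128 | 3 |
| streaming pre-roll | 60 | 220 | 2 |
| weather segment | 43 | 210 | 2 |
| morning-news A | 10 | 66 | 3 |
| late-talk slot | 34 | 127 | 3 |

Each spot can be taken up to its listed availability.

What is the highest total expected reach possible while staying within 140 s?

808

Density check — documentary slot 7.53, morning-news A 6.60, weather segment 4.88 are the best per s.
The ratio heuristic lands on 3×documentary slot + weather segment + 3×morning-news A (792) but leaves 16 s idle.
The 27 s tied up in documentary slot and morning-news A is better spent on weather segment — total rises to 808 (140 s).
Every other selection either busts 140 s or exceeds an availability limit or fails to beat 808.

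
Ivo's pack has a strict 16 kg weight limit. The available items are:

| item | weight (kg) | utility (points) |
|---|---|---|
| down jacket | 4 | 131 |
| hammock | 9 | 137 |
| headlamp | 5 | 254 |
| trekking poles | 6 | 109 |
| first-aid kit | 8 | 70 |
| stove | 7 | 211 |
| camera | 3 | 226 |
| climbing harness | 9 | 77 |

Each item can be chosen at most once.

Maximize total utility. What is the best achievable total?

Filling by ratio: down jacket + headlamp + camera for 611, with 4 kg left unused.
Replace down jacket with stove: the trade gains 80 net, giving 691 at 15 kg.

691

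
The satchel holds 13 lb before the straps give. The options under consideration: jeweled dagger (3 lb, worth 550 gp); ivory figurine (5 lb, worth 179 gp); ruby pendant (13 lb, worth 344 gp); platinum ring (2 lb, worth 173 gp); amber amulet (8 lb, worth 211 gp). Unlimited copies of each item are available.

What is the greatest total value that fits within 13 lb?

2200

Taking 4×jeweled dagger: 12 lb used, 2200 in value.
Every other selection either busts 13 lb or fails to beat 2200.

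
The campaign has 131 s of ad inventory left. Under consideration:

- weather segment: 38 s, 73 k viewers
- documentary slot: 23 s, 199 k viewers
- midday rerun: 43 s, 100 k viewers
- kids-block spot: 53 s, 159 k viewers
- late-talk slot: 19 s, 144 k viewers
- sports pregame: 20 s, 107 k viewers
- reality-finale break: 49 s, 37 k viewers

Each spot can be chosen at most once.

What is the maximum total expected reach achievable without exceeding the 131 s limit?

609

Taking documentary slot + kids-block spot + late-talk slot + sports pregame: 115 s used, 609 in expected reach.
Runner-up documentary slot + midday rerun + late-talk slot + sports pregame tops out at 550.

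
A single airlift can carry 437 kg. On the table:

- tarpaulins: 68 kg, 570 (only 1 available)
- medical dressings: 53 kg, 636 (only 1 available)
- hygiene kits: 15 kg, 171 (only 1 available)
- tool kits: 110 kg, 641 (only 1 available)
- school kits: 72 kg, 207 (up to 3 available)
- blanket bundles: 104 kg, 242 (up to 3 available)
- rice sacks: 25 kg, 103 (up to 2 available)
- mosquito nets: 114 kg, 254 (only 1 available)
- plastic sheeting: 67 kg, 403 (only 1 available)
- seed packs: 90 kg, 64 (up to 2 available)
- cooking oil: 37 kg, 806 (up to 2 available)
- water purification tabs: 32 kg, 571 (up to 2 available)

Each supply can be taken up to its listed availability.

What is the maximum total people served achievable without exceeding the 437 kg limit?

5004

Greedy by ratio would take tarpaulins + medical dressings + hygiene kits + 2×rice sacks + plastic sheeting + 2×cooking oil + 2×water purification tabs: 391 kg used, total 4740.
Dropping hygiene kits and 2×rice sacks frees 65 kg; slotting in tool kits (110 kg) lifts the total to 5004 at 436 kg.
The spare 1 kg is too small for any remaining supply, and no exchange beats 5004.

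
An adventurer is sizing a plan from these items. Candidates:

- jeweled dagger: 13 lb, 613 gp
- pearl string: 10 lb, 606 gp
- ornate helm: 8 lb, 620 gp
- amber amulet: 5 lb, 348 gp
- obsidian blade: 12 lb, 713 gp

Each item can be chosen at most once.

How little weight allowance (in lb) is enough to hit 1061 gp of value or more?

17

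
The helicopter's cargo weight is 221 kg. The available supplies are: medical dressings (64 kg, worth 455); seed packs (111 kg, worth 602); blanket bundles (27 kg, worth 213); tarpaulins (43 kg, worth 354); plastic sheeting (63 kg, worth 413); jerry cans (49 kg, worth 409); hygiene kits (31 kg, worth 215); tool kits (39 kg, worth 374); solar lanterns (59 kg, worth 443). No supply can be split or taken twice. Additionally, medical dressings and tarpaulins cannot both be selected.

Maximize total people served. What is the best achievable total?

Greedy by ratio would take blanket bundles + tarpaulins + jerry cans + tool kits + solar lanterns: 217 kg used, total 1793.
The 27 kg tied up in blanket bundles is better spent on hygiene kits — total rises to 1795 (221 kg).
An exhaustive check of the 512 subsets confirms 1795.

1795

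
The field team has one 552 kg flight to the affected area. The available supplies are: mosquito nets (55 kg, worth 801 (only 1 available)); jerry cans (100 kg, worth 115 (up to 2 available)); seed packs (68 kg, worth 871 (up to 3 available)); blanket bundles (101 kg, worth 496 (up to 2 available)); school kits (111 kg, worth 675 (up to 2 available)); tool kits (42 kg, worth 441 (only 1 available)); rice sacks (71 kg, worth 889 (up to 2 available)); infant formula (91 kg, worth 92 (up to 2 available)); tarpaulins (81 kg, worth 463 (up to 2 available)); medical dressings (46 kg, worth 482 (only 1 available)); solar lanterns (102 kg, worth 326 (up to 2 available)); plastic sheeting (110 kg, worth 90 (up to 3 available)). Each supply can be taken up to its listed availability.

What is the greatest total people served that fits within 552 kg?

6170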